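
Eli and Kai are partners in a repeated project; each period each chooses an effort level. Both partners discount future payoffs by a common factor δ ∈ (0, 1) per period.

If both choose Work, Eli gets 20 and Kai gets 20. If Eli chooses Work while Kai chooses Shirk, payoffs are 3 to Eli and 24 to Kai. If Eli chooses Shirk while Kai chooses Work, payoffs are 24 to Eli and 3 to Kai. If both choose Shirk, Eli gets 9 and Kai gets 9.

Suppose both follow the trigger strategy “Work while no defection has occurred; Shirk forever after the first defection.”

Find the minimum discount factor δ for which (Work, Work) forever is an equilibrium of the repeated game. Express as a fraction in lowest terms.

20/(1−δ) ≥ 24 + 9δ/(1−δ)
20 ≥ 24 − 15δ
δ ≥ 4/15.

4/15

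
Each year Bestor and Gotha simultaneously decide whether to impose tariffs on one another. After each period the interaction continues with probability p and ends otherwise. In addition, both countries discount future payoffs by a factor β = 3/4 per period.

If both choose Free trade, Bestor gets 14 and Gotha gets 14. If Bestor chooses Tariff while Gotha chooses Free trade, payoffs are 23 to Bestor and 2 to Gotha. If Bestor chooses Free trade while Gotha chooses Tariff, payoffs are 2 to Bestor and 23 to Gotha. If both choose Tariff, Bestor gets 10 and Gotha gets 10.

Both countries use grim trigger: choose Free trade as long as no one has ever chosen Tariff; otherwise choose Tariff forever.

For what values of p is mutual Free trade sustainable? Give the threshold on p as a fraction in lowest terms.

12/13

With continuation probability p and discount β, the effective per-period discount factor is βp.
Grim-trigger IC: βp ≥ (23−14)/(23−10) = 9/13.
So p ≥ (9/13)/(3/4) = 12/13.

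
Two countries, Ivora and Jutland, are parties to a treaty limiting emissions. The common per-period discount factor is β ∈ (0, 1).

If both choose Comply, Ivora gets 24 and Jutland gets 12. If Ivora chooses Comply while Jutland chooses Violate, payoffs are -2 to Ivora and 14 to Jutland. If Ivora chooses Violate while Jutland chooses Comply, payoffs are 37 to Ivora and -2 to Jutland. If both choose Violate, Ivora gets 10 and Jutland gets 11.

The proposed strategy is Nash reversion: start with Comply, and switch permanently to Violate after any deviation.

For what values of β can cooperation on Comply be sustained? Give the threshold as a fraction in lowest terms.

2/3

For Ivora: deviation gain 37−24 = 13, per-period punishment loss 24−10 = 14. IC gives β ≥ 13/27.
For Jutland: gain 2, loss 1 per period, so β ≥ 2/3.
The tighter constraint is Jutland's, so cooperation needs β ≥ 2/3.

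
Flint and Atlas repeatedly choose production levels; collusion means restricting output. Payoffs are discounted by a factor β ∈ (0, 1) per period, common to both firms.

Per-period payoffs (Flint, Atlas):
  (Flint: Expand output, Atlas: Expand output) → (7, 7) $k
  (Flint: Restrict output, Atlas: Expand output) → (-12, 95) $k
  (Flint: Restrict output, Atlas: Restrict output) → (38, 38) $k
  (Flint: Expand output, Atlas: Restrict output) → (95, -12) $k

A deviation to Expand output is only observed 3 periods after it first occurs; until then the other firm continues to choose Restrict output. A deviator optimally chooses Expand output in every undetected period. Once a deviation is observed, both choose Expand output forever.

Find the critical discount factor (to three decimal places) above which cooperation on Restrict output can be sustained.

Deviating for the 3 undetected periods gains 95−38 = 57 per period over cooperation, then loses 38−7 = 31 per period forever once punishment starts.
Gain: 57(1 + β + … + β^2); loss: 31·β^3/(1−β).
No profitable deviation ⇔ 57(1−β^3) ≤ 31·β^3, i.e. β^3 ≥ 57/(57+31) = 57/88.
Hence β ≥ (57/88)^(1/3) ≈ 0.865.

0.865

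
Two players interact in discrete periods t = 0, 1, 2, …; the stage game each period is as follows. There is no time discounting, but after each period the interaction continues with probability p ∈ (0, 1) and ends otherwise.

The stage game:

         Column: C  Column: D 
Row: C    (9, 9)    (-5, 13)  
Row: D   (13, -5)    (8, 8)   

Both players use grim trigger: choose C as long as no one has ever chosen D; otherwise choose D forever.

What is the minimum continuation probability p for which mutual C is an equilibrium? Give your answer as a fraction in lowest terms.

Expected cooperation value is 9 + p·9 + p²·9 + … = 9/(1−p); deviation gives 13 + p·8/(1−p).
9 ≥ 13(1−p) + 8p ⇒ 5p ≥ 4 ⇒ p ≥ 4/5.

4/5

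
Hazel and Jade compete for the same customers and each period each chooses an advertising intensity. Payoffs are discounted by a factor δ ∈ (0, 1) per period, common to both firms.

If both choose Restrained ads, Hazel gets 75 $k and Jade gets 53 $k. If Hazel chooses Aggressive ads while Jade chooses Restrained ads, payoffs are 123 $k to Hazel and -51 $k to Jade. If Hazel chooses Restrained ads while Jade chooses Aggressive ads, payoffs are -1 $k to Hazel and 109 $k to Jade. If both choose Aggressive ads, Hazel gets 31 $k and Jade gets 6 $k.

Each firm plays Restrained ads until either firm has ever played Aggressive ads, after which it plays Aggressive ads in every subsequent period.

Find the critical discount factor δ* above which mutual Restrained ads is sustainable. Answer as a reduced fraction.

56/103

For Hazel: deviation gain 123−75 = 48, per-period punishment loss 75−31 = 44. IC gives δ ≥ 48/92 = 12/23.
For Jade: gain 56, loss 47 per period, so δ ≥ 56/103.
The tighter constraint is Jade's, so cooperation needs δ ≥ 56/103.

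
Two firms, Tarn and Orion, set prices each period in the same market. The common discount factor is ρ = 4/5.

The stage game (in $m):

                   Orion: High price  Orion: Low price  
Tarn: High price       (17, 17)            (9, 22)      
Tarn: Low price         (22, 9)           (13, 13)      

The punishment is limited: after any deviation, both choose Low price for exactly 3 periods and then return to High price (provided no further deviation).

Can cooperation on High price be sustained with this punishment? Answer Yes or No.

Yes

A one-shot deviation gives 22 now, then 13 for 3 periods, then back to 17.
Gain from deviating: (22−17) today; loss: (17−13) in each of the next 3 periods.
No-deviation condition: (17−13)(ρ+…+ρ^3) ≥ 22−17, i.e. ρ+…+ρ^3 ≥ 5/4.
At ρ = 4/5: ρ+…+ρ^3 = 1.9520 ≥ 1.2500.
So cooperation is sustainable.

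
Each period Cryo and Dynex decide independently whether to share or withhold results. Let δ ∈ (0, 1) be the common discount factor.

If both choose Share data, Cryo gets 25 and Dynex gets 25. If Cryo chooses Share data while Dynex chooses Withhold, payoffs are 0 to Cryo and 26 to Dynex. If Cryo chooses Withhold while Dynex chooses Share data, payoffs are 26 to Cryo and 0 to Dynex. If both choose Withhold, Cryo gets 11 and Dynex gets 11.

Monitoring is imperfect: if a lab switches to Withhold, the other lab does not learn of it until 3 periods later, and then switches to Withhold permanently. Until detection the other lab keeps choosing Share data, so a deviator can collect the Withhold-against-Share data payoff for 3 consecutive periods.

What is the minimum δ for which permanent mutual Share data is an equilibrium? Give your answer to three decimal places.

0.405

A deviator earns 26 for 3 periods, then 11 forever; cooperating earns 25 forever. Multiplying the IC by (1−δ):
25 ≥ 26(1−δ^3) + 11δ^3, so 15·δ^3 ≥ 1 and δ^3 ≥ 1/15.
δ ≥ (1/15)^(1/3) ≈ 0.405.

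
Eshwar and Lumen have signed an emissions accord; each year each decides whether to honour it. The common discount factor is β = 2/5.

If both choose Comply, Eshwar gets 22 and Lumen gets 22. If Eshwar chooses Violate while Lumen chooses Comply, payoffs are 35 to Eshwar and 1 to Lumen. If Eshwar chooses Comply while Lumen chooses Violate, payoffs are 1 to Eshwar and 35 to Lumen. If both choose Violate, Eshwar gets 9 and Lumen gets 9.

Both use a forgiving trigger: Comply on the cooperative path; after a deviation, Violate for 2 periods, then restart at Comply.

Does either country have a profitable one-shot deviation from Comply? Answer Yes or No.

A one-shot deviation gives 35 now, then 9 for 2 periods, then back to 22.
Gain from deviating: (35−22) today; loss: (22−9) in each of the next 2 periods.
No-deviation condition: (22−9)(β+…+β^2) ≥ 35−22, i.e. β+…+β^2 ≥ 1.
At β = 2/5: β+…+β^2 = 0.5600 < 1.0000.
So cooperation is not sustainable.

Yes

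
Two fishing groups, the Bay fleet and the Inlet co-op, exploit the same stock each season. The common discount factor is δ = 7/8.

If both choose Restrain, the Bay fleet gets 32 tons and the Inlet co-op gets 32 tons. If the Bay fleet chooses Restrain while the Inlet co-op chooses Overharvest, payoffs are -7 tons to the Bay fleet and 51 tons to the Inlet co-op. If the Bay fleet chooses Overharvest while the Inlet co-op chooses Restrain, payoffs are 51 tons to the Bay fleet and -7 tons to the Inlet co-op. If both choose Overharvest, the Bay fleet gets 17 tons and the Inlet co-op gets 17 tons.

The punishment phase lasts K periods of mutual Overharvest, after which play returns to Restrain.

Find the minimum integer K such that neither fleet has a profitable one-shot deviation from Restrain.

No profitable deviation requires (32−17)(δ+…+δ^K) ≥ 51−32, i.e. δ+…+δ^K ≥ 19/15 ≈ 1.2667.
With δ = 7/8, the partial sums are K=1: 0.8750, K=2: 1.6406.
K = 2 is the first length at which the sum reaches 1.2667.

2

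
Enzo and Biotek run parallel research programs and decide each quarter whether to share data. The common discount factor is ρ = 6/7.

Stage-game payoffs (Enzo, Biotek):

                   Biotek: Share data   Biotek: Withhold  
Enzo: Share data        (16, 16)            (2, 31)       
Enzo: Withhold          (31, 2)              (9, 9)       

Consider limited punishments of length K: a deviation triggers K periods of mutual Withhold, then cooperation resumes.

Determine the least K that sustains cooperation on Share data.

3

Need Σ_{k=1}^{K} ρ^k ≥ (31−16)/(16−9) = 2.1429 at ρ = 6/7.
At K = 2 the sum is 1.5918 < 2.1429; at K = 3 it is 2.2216 ≥ 2.1429.
So the minimum punishment length is K = 3.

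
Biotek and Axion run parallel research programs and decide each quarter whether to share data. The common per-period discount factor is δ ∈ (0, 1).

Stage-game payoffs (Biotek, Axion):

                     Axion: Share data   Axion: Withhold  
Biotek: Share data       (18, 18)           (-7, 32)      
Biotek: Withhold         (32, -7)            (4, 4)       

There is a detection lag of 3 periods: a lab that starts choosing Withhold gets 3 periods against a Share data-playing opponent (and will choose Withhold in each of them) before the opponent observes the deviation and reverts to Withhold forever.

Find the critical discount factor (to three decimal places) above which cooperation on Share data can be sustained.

A deviator earns 32 for 3 periods, then 4 forever; cooperating earns 18 forever. Multiplying the IC by (1−δ):
18 ≥ 32(1−δ^3) + 4δ^3, so 28·δ^3 ≥ 14 and δ^3 ≥ 1/2.
δ ≥ (1/2)^(1/3) ≈ 0.794.

0.794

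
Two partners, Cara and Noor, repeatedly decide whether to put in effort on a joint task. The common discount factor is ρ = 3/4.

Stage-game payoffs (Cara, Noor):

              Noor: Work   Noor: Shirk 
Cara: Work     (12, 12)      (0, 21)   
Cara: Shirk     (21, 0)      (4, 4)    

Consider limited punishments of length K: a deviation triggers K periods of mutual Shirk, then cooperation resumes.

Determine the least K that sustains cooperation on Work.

IC: ρ(1−ρ^K)/(1−ρ) ≥ (21−12)/(12−4) = 9/8.
With ρ = 3/4: need 1 − ρ^K ≥ 9/8·(1−3/4)/(3/4), i.e. ρ^K ≤ 0.6250.
Since (3/4)^1 = 0.7500 and (3/4)^2 = 0.5625, the smallest such K is 2.

2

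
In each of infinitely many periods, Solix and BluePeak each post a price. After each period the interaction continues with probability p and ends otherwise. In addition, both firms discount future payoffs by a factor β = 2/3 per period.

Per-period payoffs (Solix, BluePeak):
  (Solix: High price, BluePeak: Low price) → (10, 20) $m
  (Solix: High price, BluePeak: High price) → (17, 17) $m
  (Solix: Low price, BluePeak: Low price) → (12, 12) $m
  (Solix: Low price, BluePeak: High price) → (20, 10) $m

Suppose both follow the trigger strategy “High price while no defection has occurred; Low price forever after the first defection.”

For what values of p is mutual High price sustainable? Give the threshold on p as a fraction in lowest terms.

9/16

With continuation probability p and discount β, the effective per-period discount factor is βp.
Grim-trigger IC: βp ≥ (20−17)/(20−12) = 3/8.
So p ≥ (3/8)/(2/3) = 9/16.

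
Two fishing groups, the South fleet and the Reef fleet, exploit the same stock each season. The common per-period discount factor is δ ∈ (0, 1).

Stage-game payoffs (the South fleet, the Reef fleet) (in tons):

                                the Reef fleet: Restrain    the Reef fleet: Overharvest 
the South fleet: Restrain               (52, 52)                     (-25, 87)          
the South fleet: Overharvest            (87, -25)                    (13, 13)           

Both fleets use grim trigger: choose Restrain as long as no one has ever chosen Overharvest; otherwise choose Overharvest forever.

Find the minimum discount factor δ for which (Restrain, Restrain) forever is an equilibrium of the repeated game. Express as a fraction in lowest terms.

35/74

One-period gain from deviating is 87 − 52 = 35. The loss is 52 − 13 = 39 in every subsequent period, with present value 39·δ/(1−δ).
Deviation is unprofitable when 39·δ/(1−δ) ≥ 35, i.e. δ/(1−δ) ≥ 35/39.
Equivalently δ ≥ 35/(35+39) = 35/74.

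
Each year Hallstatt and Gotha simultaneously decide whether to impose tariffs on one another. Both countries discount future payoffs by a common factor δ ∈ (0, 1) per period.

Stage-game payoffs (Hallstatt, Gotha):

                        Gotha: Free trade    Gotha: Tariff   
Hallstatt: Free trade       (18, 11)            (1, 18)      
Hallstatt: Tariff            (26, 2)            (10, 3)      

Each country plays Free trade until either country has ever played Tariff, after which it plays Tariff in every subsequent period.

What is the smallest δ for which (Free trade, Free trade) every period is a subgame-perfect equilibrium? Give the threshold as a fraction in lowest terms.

1/2

For Hallstatt: deviation gain 26−18 = 8, per-period punishment loss 18−10 = 8. IC gives δ ≥ 8/16 = 1/2.
For Gotha: gain 7, loss 8 per period, so δ ≥ 7/15.
The tighter constraint is Hallstatt's, so cooperation needs δ ≥ 1/2.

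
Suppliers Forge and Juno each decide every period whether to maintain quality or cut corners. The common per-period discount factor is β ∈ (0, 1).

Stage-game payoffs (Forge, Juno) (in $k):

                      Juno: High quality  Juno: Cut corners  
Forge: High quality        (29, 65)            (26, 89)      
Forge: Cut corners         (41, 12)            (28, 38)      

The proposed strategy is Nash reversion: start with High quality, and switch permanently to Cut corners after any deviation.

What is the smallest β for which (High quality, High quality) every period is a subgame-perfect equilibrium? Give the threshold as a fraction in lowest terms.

12/13

Forge: cooperation gives 29 each period; deviation gives 41 once then 28 forever.
  29/(1−β) ≥ 41 + 28β/(1−β) ⇒ β ≥ 12/13.
Juno: cooperation gives 65 each period; deviation gives 89 once then 38 forever.
  β ≥ 24/51 = 8/17.
Both must hold, so the binding constraint is Forge's: β ≥ 12/13.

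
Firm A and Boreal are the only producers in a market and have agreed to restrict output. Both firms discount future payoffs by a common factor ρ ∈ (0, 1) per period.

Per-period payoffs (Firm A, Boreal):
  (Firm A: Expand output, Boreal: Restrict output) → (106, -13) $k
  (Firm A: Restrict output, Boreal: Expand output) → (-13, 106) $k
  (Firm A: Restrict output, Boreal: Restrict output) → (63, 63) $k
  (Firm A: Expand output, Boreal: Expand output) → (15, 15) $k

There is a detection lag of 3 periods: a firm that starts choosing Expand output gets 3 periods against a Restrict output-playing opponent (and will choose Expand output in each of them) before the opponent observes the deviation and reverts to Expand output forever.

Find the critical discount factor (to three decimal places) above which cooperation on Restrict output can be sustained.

Deviating for the 3 undetected periods gains 106−63 = 43 per period over cooperation, then loses 63−15 = 48 per period forever once punishment starts.
Gain: 43(1 + ρ + … + ρ^2); loss: 48·ρ^3/(1−ρ).
No profitable deviation ⇔ 43(1−ρ^3) ≤ 48·ρ^3, i.e. ρ^3 ≥ 43/(43+48) = 43/91.
Hence ρ ≥ (43/91)^(1/3) ≈ 0.779.

0.779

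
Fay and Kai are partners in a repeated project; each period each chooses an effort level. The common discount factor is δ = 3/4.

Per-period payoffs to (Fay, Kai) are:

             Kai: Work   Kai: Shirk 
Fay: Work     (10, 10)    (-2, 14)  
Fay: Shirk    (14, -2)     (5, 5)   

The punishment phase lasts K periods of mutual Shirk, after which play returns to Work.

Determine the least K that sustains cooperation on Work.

2

IC: δ(1−δ^K)/(1−δ) ≥ (14−10)/(10−5) = 4/5.
With δ = 3/4: need 1 − δ^K ≥ 4/5·(1−3/4)/(3/4), i.e. δ^K ≤ 0.7333.
Since (3/4)^1 = 0.7500 and (3/4)^2 = 0.5625, the smallest such K is 2.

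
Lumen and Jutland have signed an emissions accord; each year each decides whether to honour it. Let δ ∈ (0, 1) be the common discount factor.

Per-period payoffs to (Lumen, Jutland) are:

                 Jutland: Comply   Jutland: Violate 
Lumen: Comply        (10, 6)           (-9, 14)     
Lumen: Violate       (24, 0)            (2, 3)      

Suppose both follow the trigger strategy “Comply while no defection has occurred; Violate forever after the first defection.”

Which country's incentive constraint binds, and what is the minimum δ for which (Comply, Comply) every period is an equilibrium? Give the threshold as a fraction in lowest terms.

Jutland; δ ≥ 8/11

Lumen: cooperation gives 10 each period; deviation gives 24 once then 2 forever.
  10/(1−δ) ≥ 24 + 2δ/(1−δ) ⇒ δ ≥ 14/22 = 7/11.
Jutland: cooperation gives 6 each period; deviation gives 14 once then 3 forever.
  δ ≥ 8/11.
Both must hold, so the binding constraint is Jutland's: δ ≥ 8/11.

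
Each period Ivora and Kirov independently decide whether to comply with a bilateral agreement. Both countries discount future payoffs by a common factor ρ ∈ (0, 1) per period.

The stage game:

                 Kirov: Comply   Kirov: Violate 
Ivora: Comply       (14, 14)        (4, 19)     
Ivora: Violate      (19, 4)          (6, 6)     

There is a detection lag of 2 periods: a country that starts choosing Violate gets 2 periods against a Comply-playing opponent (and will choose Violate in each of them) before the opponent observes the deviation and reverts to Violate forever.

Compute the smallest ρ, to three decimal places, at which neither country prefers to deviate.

0.620

Deviating for the 2 undetected periods gains 19−14 = 5 per period over cooperation, then loses 14−6 = 8 per period forever once punishment starts.
Gain: 5(1 + ρ + … + ρ^1); loss: 8·ρ^2/(1−ρ).
No profitable deviation ⇔ 5(1−ρ^2) ≤ 8·ρ^2, i.e. ρ^2 ≥ 5/(5+8) = 5/13.
Hence ρ ≥ (5/13)^(1/2) ≈ 0.620.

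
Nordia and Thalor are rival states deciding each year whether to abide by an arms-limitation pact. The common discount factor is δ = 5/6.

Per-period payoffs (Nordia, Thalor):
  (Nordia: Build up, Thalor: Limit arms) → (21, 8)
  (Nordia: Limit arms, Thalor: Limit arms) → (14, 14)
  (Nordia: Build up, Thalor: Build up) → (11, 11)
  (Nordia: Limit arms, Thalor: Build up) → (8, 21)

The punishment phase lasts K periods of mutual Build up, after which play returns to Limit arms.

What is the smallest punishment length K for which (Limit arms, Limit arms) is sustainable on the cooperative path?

No profitable deviation requires (14−11)(δ+…+δ^K) ≥ 21−14, i.e. δ+…+δ^K ≥ 7/3 ≈ 2.3333.
With δ = 5/6, the partial sums are K=1: 0.8333, K=2: 1.5278, K=3: 2.1065, K=4: 2.5887.
K = 4 is the first length at which the sum reaches 2.3333.

4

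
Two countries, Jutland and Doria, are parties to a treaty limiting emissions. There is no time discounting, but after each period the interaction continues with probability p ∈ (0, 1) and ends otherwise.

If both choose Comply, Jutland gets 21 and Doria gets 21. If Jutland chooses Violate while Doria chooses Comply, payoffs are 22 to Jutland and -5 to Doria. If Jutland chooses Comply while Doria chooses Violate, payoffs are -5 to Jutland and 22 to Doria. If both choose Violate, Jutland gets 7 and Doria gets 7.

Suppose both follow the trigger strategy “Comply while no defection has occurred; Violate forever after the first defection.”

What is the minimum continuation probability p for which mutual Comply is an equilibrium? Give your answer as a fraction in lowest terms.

Expected cooperation value is 21 + p·21 + p²·21 + … = 21/(1−p); deviation gives 22 + p·7/(1−p).
21 ≥ 22(1−p) + 7p ⇒ 15p ≥ 1 ⇒ p ≥ 1/15.

1/15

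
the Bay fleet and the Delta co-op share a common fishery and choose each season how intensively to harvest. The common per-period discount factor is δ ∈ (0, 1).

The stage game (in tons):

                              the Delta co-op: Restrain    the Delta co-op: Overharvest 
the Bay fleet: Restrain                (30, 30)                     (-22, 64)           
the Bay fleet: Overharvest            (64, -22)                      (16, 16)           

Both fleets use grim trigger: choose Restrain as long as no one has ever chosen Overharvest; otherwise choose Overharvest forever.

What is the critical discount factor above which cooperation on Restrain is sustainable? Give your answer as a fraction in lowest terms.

17/24

Under grim trigger the critical discount factor is (T−C)/(T−P) with T = 64, C = 30, P = 16.
δ* = (64−30)/(64−16) = 34/48 = 17/24.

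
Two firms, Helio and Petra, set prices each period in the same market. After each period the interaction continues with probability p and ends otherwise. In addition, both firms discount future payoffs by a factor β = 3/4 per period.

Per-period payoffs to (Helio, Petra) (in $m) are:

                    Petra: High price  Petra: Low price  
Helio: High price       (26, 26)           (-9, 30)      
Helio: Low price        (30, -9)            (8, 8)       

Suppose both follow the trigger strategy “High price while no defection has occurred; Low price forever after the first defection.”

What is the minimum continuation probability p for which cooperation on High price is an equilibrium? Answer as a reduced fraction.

8/33

With continuation probability p and discount β, the effective per-period discount factor is βp.
Grim-trigger IC: βp ≥ (30−26)/(30−8) = 2/11.
So p ≥ (2/11)/(3/4) = 8/33.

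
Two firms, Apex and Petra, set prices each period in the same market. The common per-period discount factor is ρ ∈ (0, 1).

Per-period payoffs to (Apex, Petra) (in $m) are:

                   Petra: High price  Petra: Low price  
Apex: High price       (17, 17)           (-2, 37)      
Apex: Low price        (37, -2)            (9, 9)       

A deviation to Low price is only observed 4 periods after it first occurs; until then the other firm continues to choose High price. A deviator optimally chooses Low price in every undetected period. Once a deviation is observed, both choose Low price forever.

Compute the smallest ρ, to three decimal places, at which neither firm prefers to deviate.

Deviating for the 4 undetected periods gains 37−17 = 20 per period over cooperation, then loses 17−9 = 8 per period forever once punishment starts.
Gain: 20(1 + ρ + … + ρ^3); loss: 8·ρ^4/(1−ρ).
No profitable deviation ⇔ 20(1−ρ^4) ≤ 8·ρ^4, i.e. ρ^4 ≥ 20/(20+8) = 5/7.
Hence ρ ≥ (5/7)^(1/4) ≈ 0.919.

0.919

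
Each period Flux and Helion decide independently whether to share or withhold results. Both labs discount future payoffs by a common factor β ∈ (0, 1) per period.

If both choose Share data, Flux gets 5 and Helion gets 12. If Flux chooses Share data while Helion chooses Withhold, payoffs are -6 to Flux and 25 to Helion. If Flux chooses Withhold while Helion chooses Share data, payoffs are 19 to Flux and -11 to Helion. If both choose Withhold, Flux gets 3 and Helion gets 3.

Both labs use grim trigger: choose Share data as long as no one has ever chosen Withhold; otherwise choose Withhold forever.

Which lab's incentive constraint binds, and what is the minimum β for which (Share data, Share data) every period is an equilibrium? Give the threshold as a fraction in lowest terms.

Flux's threshold: (19−5)/(19−3) = 7/8.
Helion's threshold: (25−12)/(25−3) = 13/22.
7/8 > 13/22, so Flux binds and β* = 7/8.

Flux; β ≥ 7/8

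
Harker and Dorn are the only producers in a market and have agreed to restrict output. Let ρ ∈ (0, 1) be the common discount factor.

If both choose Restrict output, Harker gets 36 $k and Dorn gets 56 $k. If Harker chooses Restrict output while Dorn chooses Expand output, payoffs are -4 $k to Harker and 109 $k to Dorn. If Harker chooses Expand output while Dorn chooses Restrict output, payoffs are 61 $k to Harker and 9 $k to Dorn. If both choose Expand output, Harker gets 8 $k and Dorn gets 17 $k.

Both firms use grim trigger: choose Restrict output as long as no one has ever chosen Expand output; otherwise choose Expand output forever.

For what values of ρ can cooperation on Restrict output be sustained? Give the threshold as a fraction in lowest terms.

53/92

Harker's threshold: (61−36)/(61−8) = 25/53.
Dorn's threshold: (109−56)/(109−17) = 53/92.
25/53 < 53/92, so Dorn binds and ρ* = 53/92.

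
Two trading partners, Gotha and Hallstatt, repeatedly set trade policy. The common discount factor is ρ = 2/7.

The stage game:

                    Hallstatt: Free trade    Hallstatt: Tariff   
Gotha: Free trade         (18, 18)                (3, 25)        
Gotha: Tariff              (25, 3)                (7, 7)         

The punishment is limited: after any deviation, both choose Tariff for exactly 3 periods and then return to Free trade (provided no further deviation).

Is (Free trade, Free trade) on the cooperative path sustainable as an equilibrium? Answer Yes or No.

No

IC: ρ+…+ρ^3 ≥ (25−18)/(18−7) = 7/11.
At ρ = 2/7: partial sum = 0.3907 < 0.6364. Cooperation not sustainable.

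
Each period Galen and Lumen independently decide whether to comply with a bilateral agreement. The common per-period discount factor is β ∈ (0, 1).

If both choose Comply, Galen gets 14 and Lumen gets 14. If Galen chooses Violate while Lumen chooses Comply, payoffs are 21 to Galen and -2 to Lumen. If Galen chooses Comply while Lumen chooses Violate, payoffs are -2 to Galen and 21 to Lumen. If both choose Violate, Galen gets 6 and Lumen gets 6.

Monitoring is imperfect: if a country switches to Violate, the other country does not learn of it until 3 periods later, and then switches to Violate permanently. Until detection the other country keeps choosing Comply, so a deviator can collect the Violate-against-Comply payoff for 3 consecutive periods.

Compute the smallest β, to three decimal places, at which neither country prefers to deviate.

The best deviation is to choose Violate for all 3 undetected periods, earning 21 each, then 6 forever once detected.
Deviation value: 21(1−β^3)/(1−β) + 6β^3/(1−β); cooperation value: 14/(1−β).
IC: 14 ≥ 21(1−β^3) + 6β^3 = 21 − 15β^3.
So β^3 ≥ 7/15, giving β ≥ (7/15)^(1/3) ≈ 0.776.

0.776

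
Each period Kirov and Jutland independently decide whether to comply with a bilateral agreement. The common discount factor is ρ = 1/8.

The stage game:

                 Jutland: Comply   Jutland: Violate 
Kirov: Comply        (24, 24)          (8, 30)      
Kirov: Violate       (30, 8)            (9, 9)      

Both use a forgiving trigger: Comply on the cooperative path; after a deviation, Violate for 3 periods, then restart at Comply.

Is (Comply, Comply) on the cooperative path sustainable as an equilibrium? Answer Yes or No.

A one-shot deviation gives 30 now, then 9 for 3 periods, then back to 24.
Gain from deviating: (30−24) today; loss: (24−9) in each of the next 3 periods.
No-deviation condition: (24−9)(ρ+…+ρ^3) ≥ 30−24, i.e. ρ+…+ρ^3 ≥ 2/5.
At ρ = 1/8: ρ+…+ρ^3 = 0.1426 < 0.4000.
So cooperation is not sustainable.

No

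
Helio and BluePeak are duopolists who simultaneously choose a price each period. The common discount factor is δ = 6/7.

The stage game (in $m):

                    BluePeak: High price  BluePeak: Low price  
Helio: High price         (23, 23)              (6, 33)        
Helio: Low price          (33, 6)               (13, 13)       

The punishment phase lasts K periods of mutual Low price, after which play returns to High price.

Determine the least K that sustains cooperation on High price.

2

IC: δ(1−δ^K)/(1−δ) ≥ (33−23)/(23−13) = 1.
With δ = 6/7: need 1 − δ^K ≥ 1·(1−6/7)/(6/7), i.e. δ^K ≤ 0.8333.
Since (6/7)^1 = 0.8571 and (6/7)^2 = 0.7347, the smallest such K is 2.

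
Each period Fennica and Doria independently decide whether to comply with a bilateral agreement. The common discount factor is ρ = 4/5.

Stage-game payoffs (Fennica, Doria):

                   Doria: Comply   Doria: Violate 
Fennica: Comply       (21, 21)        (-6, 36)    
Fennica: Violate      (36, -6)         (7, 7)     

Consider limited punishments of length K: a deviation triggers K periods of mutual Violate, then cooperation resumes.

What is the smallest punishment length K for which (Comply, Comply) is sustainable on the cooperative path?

2

No profitable deviation requires (21−7)(ρ+…+ρ^K) ≥ 36−21, i.e. ρ+…+ρ^K ≥ 15/14 ≈ 1.0714.
With ρ = 4/5, the partial sums are K=1: 0.8000, K=2: 1.4400.
K = 2 is the first length at which the sum reaches 1.0714.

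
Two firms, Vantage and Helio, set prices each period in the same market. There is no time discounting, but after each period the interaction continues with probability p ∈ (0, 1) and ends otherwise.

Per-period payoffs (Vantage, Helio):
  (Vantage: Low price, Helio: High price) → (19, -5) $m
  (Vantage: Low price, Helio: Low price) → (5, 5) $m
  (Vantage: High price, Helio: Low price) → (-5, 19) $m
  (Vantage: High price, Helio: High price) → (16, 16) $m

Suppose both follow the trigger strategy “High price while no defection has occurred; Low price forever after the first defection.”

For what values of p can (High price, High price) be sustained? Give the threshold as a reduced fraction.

With no time discounting, the continuation probability p plays the role of the discount factor.
Grim-trigger IC: 16/(1−p) ≥ 19 + 5p/(1−p) ⇒ p ≥ (19−16)/(19−5) = 3/14.

3/14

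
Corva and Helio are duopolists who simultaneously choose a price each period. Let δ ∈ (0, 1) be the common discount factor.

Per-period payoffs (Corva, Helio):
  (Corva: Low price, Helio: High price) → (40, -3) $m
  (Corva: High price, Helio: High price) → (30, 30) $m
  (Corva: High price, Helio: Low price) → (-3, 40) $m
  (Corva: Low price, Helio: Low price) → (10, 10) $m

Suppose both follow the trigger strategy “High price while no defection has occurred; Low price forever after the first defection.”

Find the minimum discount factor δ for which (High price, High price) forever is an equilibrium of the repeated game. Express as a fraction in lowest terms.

One-period gain from deviating is 40 − 30 = 10. The loss is 30 − 10 = 20 in every subsequent period, with present value 20·δ/(1−δ).
Deviation is unprofitable when 20·δ/(1−δ) ≥ 10, i.e. δ/(1−δ) ≥ 1/2.
Equivalently δ ≥ 10/(10+20) = 1/3.

1/3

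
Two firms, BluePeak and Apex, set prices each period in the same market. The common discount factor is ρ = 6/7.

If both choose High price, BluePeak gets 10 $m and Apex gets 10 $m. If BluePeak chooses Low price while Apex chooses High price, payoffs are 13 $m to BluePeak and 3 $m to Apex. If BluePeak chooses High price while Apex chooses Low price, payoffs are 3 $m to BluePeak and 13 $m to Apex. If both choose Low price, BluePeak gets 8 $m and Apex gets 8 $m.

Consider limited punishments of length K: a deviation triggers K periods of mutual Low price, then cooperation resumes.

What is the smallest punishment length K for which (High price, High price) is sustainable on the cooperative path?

IC: ρ(1−ρ^K)/(1−ρ) ≥ (13−10)/(10−8) = 3/2.
With ρ = 6/7: need 1 − ρ^K ≥ 3/2·(1−6/7)/(6/7), i.e. ρ^K ≤ 0.7500.
Since (6/7)^1 = 0.8571 and (6/7)^2 = 0.7347, the smallest such K is 2.

2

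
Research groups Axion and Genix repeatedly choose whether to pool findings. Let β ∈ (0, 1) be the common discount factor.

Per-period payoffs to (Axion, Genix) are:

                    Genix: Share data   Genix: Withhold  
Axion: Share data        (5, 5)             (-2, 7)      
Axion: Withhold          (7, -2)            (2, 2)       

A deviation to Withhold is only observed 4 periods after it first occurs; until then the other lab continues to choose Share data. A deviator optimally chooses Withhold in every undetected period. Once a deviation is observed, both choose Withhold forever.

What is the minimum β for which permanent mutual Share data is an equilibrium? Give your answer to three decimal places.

The best deviation is to choose Withhold for all 4 undetected periods, earning 7 each, then 2 forever once detected.
Deviation value: 7(1−β^4)/(1−β) + 2β^4/(1−β); cooperation value: 5/(1−β).
IC: 5 ≥ 7(1−β^4) + 2β^4 = 7 − 5β^4.
So β^4 ≥ 2/5, giving β ≥ (2/5)^(1/4) ≈ 0.795.

0.795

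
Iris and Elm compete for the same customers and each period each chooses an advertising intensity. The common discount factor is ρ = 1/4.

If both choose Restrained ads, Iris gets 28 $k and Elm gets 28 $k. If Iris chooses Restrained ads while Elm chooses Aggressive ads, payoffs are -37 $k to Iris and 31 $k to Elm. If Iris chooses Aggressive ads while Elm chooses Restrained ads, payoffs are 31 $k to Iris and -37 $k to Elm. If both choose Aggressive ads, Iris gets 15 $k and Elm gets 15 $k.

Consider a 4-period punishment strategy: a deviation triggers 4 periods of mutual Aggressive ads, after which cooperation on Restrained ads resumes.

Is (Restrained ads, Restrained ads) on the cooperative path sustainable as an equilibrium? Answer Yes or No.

IC: ρ+…+ρ^4 ≥ (31−28)/(28−15) = 3/13.
At ρ = 1/4: partial sum = 0.3320 ≥ 0.2308. Cooperation sustainable.

Yes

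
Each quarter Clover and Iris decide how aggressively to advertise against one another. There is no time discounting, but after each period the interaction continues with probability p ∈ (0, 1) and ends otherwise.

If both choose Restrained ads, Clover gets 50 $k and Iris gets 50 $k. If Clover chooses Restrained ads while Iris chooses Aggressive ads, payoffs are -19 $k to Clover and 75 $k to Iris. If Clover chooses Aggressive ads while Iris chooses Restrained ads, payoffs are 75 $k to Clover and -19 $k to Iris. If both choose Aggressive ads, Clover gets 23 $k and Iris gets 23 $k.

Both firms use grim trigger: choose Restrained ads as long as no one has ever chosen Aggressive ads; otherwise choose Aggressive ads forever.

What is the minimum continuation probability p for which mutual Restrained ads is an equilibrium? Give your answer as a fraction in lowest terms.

With no time discounting, the continuation probability p plays the role of the discount factor.
Grim-trigger IC: 50/(1−p) ≥ 75 + 23p/(1−p) ⇒ p ≥ (75−50)/(75−23) = 25/52.

25/52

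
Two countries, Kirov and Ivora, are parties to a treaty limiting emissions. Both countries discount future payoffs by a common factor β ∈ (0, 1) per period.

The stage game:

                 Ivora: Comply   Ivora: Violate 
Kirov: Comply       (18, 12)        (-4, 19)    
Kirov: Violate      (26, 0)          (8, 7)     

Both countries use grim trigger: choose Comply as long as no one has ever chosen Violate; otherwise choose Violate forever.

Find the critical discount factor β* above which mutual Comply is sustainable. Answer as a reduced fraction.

For Kirov: deviation gain 26−18 = 8, per-period punishment loss 18−8 = 10. IC gives β ≥ 8/18 = 4/9.
For Ivora: gain 7, loss 5 per period, so β ≥ 7/12.
The tighter constraint is Ivora's, so cooperation needs β ≥ 7/12.

7/12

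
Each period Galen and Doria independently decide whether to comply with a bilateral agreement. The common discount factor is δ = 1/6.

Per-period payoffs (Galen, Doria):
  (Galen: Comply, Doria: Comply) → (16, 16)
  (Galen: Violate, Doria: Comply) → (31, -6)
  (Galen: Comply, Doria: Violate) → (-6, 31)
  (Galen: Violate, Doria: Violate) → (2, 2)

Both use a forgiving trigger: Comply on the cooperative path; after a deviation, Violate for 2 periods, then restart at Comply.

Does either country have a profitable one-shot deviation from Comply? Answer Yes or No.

A one-shot deviation gives 31 now, then 2 for 2 periods, then back to 16.
Gain from deviating: (31−16) today; loss: (16−2) in each of the next 2 periods.
No-deviation condition: (16−2)(δ+…+δ^2) ≥ 31−16, i.e. δ+…+δ^2 ≥ 15/14.
At δ = 1/6: δ+…+δ^2 = 0.1944 < 1.0714.
So cooperation is not sustainable.

Yes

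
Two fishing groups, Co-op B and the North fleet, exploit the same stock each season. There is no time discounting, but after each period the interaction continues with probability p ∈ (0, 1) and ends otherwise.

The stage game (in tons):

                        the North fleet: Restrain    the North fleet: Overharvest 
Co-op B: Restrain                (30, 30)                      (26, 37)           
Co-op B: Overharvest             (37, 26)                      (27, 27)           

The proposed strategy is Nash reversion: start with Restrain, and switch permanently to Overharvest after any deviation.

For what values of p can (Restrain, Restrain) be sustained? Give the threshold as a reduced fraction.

7/10

With no time discounting, the continuation probability p plays the role of the discount factor.
Grim-trigger IC: 30/(1−p) ≥ 37 + 27p/(1−p) ⇒ p ≥ (37−30)/(37−27) = 7/10.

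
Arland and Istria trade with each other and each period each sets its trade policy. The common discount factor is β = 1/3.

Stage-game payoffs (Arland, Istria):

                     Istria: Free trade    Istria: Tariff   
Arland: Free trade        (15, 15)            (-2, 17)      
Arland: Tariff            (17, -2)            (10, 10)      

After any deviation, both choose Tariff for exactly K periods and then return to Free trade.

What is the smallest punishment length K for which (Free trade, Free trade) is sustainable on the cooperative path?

No profitable deviation requires (15−10)(β+…+β^K) ≥ 17−15, i.e. β+…+β^K ≥ 2/5 ≈ 0.4000.
With β = 1/3, the partial sums are K=1: 0.3333, K=2: 0.4444.
K = 2 is the first length at which the sum reaches 0.4000.

2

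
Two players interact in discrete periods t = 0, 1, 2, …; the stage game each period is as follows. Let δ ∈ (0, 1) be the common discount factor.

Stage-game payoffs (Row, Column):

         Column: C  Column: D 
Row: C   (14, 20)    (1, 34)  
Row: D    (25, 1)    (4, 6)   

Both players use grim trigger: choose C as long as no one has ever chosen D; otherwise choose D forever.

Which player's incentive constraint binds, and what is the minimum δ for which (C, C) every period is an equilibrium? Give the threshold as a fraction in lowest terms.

For Row: deviation gain 25−14 = 11, per-period punishment loss 14−4 = 10. IC gives δ ≥ 11/21.
For Column: gain 14, loss 14 per period, so δ ≥ 14/28 = 1/2.
The tighter constraint is Row's, so cooperation needs δ ≥ 11/21.

Row; δ ≥ 11/21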